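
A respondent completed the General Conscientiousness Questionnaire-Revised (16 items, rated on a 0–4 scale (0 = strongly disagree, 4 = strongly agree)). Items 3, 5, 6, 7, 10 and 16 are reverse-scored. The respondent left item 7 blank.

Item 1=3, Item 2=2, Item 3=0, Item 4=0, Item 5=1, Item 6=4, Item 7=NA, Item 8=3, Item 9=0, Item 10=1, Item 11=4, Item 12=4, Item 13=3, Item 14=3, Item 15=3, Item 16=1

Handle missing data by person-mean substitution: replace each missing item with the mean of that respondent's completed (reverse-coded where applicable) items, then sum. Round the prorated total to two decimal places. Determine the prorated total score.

40.53

Reverse-coded (reverse-coded value = 4 − response):
  item 3: 4 − 0 = 4
  item 5: 4 − 1 = 3
  item 6: 4 − 4 = 0
  item 10: 4 − 1 = 3
  item 16: 4 − 1 = 3
Completed scored items (15 of 16): 3, 2, 4, 0, 3, 0, 3, 0, 3, 4, 4, 3, 3, 3, 3; sum = 38.
Person mean = 38 / 15 ≈ 2.5333
Prorated total = (38 / 15) × 16 = 40.53 (to 2 dp)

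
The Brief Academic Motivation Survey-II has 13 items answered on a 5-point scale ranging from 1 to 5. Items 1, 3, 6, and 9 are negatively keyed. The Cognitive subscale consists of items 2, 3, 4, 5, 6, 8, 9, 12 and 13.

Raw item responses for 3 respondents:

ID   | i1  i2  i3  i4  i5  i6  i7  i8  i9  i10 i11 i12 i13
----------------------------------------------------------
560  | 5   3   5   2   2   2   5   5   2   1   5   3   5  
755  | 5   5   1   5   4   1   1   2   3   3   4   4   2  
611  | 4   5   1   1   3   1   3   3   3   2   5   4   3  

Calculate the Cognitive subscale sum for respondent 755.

Respondent 755 raw: 5, 5, 1, 5, 4, 1, 1, 2, 3, 3, 4, 4, 2.
Cognitive items: 2, 3, 4, 5, 6, 8, 9, 12, 13.
Reverse-coded (on a 1–5 scale, reversed = 6 − raw):
  item 2: 5
  item 3: 6 − 1 = 5
  item 4: 5
  item 5: 4
  item 6: 6 − 1 = 5
  item 8: 2
  item 9: 6 − 3 = 3
  item 12: 4
  item 13: 2
Sum = 5 + 5 + 5 + 4 + 5 + 2 + 3 + 4 + 2 = 35

35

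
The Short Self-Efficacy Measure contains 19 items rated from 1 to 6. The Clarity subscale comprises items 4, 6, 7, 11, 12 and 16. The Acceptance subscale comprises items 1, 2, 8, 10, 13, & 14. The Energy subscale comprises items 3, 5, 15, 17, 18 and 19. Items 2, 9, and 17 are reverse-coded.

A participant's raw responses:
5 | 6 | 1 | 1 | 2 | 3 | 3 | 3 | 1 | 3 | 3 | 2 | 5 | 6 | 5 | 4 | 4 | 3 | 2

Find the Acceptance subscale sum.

Acceptance items: 1, 2, 8, 10, 13, 14.
Of these, item 2 is reverse-coded; reverse-coded value = 7 − response.
  item 1: 5
  item 2: 7 − 6 = 1
  item 8: 3
  item 10: 3
  item 13: 5
  item 14: 6
Sum = 5 + 1 + 3 + 3 + 5 + 6 = 23

23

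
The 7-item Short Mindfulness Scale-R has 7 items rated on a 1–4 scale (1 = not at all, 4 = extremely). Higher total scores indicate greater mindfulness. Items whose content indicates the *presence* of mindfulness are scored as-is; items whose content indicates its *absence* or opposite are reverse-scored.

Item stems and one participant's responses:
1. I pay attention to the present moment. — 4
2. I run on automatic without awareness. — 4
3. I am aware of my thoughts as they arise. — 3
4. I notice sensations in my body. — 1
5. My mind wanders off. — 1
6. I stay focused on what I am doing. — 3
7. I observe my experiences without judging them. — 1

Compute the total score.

17

Items 2, 5 describe the absence/opposite of mindfulness → reverse-score.
on a 1–4 scale, reversed = 5 − raw.
  item 1: 4
  item 2: 5 − 4 = 1
  item 3: 3
  item 4: 1
  item 5: 5 − 1 = 4
  item 6: 3
  item 7: 1
Total = 4 + 1 + 3 + 1 + 4 + 3 + 1 = 17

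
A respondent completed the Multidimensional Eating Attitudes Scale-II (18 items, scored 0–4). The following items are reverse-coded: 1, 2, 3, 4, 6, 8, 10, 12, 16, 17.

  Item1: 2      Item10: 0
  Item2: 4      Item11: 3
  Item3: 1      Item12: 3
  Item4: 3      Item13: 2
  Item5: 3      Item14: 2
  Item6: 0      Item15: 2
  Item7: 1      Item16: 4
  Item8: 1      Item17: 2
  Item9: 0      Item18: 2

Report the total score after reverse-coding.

35

Reversing items 1, 2, 3, 4, 6, 8, 10, 12, 16 and 17 with 4 − raw:
Total = (4−2) + (4−4) + (4−1) + (4−3) + 3 + (4−0) + 1 + (4−1) + 0 + (4−0) + 3 + (4−3) + 2 + 2 + 2 + (4−4) + (4−2) + 2
      = 2 + 0 + 3 + 1 + 3 + 4 + 1 + 3 + 0 + 4 + 3 + 1 + 2 + 2 + 2 + 0 + 2 + 2 = 35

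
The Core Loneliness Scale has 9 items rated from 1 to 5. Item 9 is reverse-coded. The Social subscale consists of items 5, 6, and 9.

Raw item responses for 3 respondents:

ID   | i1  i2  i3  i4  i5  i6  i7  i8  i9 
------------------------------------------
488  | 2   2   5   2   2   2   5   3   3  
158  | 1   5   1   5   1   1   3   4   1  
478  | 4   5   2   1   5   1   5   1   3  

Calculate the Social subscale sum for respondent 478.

9

Respondent 478 raw: 4, 5, 2, 1, 5, 1, 5, 1, 3.
Social items: 5, 6, 9.
Reverse-coded (on a 1–5 scale, reversed = 6 − raw):
  item 5: 5
  item 6: 1
  item 9: 6 − 3 = 3
Sum = 5 + 1 + 3 = 9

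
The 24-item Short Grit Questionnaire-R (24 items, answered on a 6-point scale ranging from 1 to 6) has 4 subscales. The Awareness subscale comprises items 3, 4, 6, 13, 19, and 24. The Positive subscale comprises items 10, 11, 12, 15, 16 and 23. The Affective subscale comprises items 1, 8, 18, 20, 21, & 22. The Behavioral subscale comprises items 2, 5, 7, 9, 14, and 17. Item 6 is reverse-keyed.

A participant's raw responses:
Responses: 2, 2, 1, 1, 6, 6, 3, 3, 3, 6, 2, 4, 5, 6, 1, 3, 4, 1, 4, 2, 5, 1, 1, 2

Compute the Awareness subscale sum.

Awareness items: 3, 4, 6, 13, 19, 24.
Of these, item 6 is reverse-keyed; on a 1–6 scale, reversed = 7 − raw.
  item 3: 1
  item 4: 1
  item 6: 7 − 6 = 1
  item 13: 5
  item 19: 4
  item 24: 2
Sum = 1 + 1 + 1 + 5 + 4 + 2 = 14

14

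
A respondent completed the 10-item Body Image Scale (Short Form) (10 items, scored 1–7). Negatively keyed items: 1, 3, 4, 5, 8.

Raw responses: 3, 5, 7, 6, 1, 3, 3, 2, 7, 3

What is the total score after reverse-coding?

42

Negatively keyed items use 8 − raw:
  item 1: 8 − 3 = 5
  item 3: 8 − 7 = 1
  item 4: 8 − 6 = 2
  item 5: 8 − 1 = 7
  item 8: 8 − 2 = 6
After reverse-coding: 5, 5, 1, 2, 7, 3, 3, 6, 7, 3
Total = 5 + 5 + 1 + 2 + 7 + 3 + 3 + 6 + 7 + 3 = 42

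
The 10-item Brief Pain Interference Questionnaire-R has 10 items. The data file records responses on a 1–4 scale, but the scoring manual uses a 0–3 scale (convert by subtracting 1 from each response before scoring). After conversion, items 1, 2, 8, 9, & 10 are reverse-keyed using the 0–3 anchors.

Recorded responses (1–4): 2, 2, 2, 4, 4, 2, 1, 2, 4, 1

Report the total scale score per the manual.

Convert to 0–3: 1, 1, 1, 3, 3, 1, 0, 1, 3, 0
Reverse-coded (reverse-coded value = 3 − response):
  item 1: 3 − 1 = 2
  item 2: 3 − 1 = 2
  item 8: 3 − 1 = 2
  item 9: 3 − 3 = 0
  item 10: 3 − 0 = 3
Scored: 2, 2, 1, 3, 3, 1, 0, 2, 0, 3
Total = 17

17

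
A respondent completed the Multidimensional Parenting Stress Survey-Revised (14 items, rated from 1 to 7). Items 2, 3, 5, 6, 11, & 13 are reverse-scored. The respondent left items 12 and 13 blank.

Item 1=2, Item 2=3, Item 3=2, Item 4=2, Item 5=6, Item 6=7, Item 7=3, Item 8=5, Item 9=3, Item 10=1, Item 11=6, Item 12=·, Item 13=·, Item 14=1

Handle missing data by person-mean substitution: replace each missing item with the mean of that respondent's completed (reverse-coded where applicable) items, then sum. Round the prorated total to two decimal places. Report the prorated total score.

38.50

Reverse-coded (reversed = (1+7) − raw = 8 − raw):
  item 2: 8 − 3 = 5
  item 3: 8 − 2 = 6
  item 5: 8 − 6 = 2
  item 6: 8 − 7 = 1
  item 11: 8 − 6 = 2
Completed scored items (12 of 14): 2, 5, 6, 2, 2, 1, 3, 5, 3, 1, 2, 1; sum = 33.
Person mean = 33 / 12 ≈ 2.7500
Prorated total = (33 / 12) × 14 = 38.50 (to 2 dp)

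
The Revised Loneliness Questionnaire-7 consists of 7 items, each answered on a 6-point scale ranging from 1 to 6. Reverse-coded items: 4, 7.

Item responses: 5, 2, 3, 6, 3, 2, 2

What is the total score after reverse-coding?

21

Reversing items 4 and 7 with 7 − raw:
Total = 5 + 2 + 3 + (7−6) + 3 + 2 + (7−2)
      = 5 + 2 + 3 + 1 + 3 + 2 + 5 = 21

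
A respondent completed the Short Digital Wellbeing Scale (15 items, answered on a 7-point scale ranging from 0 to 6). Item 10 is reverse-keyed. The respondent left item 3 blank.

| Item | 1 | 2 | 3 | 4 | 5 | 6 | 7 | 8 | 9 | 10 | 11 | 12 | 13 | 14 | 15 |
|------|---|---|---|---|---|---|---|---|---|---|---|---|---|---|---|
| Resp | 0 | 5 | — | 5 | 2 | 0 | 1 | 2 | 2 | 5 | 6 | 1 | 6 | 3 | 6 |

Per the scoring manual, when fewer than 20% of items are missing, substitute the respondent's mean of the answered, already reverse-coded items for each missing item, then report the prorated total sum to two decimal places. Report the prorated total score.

Reverse-coded (reversed = (0+6) − raw = 6 − raw):
  item 10: 6 − 5 = 1
Completed scored items (14 of 15): 0, 5, 5, 2, 0, 1, 2, 2, 1, 6, 1, 6, 3, 6; sum = 40.
Person mean = 40 / 14 ≈ 2.8571
Prorated total = (40 / 14) × 15 = 42.86 (to 2 dp)

42.86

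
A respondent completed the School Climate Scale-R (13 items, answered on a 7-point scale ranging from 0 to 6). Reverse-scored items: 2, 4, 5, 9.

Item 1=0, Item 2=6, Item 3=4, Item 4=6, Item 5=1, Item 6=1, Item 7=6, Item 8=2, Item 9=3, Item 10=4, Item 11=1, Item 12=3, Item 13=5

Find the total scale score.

34

Reverse-coded items (reverse-coded value = 6 − response):
  item 2: 6 − 6 = 0
  item 4: 6 − 6 = 0
  item 5: 6 − 1 = 5
  item 9: 6 − 3 = 3
Scored items: 0, 0, 4, 0, 5, 1, 6, 2, 3, 4, 1, 3, 5
Total = 0 + 0 + 4 + 0 + 5 + 1 + 6 + 2 + 3 + 4 + 1 + 3 + 5 = 34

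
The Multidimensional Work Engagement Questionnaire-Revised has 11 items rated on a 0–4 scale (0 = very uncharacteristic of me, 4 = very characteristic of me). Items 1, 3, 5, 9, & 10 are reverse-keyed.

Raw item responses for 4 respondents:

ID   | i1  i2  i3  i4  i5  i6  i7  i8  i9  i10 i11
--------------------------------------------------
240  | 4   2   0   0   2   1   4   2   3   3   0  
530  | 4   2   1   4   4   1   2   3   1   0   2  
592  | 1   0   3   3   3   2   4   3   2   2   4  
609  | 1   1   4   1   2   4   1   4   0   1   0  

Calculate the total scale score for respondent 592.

25

Respondent 592 raw: 1, 0, 3, 3, 3, 2, 4, 3, 2, 2, 4.
Reverse-coded (on a 0–4 scale, reversed = 4 − raw):
  item 1: 4 − 1 = 3
  item 2: 0
  item 3: 4 − 3 = 1
  item 4: 3
  item 5: 4 − 3 = 1
  item 6: 2
  item 7: 4
  item 8: 3
  item 9: 4 − 2 = 2
  item 10: 4 − 2 = 2
  item 11: 4
Sum = 3 + 0 + 1 + 3 + 1 + 2 + 4 + 3 + 2 + 2 + 4 = 25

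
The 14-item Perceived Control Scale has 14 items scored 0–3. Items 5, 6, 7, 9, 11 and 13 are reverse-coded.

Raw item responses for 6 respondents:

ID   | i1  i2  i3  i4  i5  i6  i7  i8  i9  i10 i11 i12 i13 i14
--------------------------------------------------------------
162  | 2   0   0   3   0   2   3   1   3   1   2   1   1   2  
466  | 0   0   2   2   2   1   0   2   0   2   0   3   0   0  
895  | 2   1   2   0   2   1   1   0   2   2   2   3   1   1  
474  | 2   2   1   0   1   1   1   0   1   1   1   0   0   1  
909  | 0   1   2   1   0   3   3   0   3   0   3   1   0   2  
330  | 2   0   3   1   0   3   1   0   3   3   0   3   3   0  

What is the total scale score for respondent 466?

26

Respondent 466 raw: 0, 0, 2, 2, 2, 1, 0, 2, 0, 2, 0, 3, 0, 0.
Reverse-coded (reversed = (0+3) − raw = 3 − raw):
  item 1: 0
  item 2: 0
  item 3: 2
  item 4: 2
  item 5: 3 − 2 = 1
  item 6: 3 − 1 = 2
  item 7: 3 − 0 = 3
  item 8: 2
  item 9: 3 − 0 = 3
  item 10: 2
  item 11: 3 − 0 = 3
  item 12: 3
  item 13: 3 − 0 = 3
  item 14: 0
Sum = 0 + 0 + 2 + 2 + 1 + 2 + 3 + 2 + 3 + 2 + 3 + 3 + 3 + 0 = 26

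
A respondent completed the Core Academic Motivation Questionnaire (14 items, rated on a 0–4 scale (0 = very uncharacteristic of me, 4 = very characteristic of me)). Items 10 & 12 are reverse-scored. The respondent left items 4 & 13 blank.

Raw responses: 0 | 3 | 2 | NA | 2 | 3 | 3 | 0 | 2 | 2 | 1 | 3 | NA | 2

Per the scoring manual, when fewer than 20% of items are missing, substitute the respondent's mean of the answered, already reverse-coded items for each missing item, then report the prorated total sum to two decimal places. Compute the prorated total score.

Reverse-coded (reversed = (0+4) − raw = 4 − raw):
  item 10: 4 − 2 = 2
  item 12: 4 − 3 = 1
Completed scored items (12 of 14): 0, 3, 2, 2, 3, 3, 0, 2, 2, 1, 1, 2; sum = 21.
Person mean = 21 / 12 ≈ 1.7500
Prorated total = (21 / 12) × 14 = 24.50 (to 2 dp)

24.50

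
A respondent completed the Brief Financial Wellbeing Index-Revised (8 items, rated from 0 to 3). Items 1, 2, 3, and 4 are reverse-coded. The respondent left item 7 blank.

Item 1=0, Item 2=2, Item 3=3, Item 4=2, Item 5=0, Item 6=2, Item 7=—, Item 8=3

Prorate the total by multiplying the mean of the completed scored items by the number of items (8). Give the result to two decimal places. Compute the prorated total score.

11.43

Reverse-coded (reverse-coded value = 3 − response):
  item 1: 3 − 0 = 3
  item 2: 3 − 2 = 1
  item 3: 3 − 3 = 0
  item 4: 3 − 2 = 1
Completed scored items (7 of 8): 3, 1, 0, 1, 0, 2, 3; sum = 10.
Person mean = 10 / 7 ≈ 1.4286
Prorated total = (10 / 7) × 8 = 11.43 (to 2 dp)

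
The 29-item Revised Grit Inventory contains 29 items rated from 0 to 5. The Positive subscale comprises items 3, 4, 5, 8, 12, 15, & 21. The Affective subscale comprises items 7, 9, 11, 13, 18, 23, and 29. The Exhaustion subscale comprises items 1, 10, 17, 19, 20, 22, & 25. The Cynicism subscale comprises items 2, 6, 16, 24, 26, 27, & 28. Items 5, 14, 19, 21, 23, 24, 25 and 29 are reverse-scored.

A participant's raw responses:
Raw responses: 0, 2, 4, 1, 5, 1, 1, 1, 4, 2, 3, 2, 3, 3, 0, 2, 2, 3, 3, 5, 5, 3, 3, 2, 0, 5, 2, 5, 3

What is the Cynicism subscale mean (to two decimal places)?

2.86

Cynicism items: 2, 6, 16, 24, 26, 27, 28.
Of these, item 24 is reverse-scored; on a 0–5 scale, reversed = 5 − raw.
  item 2: 2
  item 6: 1
  item 16: 2
  item 24: 5 − 2 = 3
  item 26: 5
  item 27: 2
  item 28: 5
Sum = 2 + 1 + 2 + 3 + 5 + 2 + 5 = 20
Mean = 20 / 7 = 2.86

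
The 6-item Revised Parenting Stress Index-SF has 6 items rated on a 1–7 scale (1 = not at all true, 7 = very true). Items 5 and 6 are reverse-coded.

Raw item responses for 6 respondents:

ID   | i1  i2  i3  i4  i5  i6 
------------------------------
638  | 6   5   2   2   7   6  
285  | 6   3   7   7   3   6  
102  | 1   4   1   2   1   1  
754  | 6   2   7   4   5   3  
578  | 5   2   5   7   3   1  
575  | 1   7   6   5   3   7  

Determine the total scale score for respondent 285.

30

Respondent 285 raw: 6, 3, 7, 7, 3, 6.
Reverse-coded (on a 1–7 scale, reversed = 8 − raw):
  item 1: 6
  item 2: 3
  item 3: 7
  item 4: 7
  item 5: 8 − 3 = 5
  item 6: 8 − 6 = 2
Sum = 6 + 3 + 7 + 7 + 5 + 2 = 30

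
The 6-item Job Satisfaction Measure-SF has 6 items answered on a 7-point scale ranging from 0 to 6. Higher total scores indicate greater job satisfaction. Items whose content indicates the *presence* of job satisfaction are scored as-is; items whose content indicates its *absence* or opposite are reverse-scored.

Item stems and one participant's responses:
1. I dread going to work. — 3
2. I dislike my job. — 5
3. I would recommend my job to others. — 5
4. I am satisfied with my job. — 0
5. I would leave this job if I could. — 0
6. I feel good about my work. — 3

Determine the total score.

18

Items 1, 2, 5 describe the absence/opposite of job satisfaction → reverse-score.
reversed = (0+6) − raw = 6 − raw.
  item 1: 6 − 3 = 3
  item 2: 6 − 5 = 1
  item 3: 5
  item 4: 0
  item 5: 6 − 0 = 6
  item 6: 3
Total = 3 + 1 + 5 + 0 + 6 + 3 = 18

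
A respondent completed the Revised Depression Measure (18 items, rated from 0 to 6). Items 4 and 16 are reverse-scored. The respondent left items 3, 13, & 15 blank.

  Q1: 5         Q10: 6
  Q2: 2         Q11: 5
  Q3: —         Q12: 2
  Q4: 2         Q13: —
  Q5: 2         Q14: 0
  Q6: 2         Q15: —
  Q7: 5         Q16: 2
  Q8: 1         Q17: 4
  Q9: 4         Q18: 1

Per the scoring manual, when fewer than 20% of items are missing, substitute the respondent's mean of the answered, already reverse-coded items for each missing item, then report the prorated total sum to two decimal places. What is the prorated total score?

Reverse-coded (reversed = (0+6) − raw = 6 − raw):
  item 4: 6 − 2 = 4
  item 16: 6 − 2 = 4
Completed scored items (15 of 18): 5, 2, 4, 2, 2, 5, 1, 4, 6, 5, 2, 0, 4, 4, 1; sum = 47.
Person mean = 47 / 15 ≈ 3.1333
Prorated total = (47 / 15) × 18 = 56.40 (to 2 dp)

56.40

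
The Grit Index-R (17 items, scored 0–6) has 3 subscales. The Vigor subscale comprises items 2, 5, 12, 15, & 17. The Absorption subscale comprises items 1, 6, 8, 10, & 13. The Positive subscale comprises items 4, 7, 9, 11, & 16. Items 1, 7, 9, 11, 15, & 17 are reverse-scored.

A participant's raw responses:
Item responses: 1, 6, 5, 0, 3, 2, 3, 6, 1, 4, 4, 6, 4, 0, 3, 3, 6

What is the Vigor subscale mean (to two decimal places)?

Vigor items: 2, 5, 12, 15, 17.
Of these, items 15 and 17 are reverse-scored; reversed = (0+6) − raw = 6 − raw.
  item 2: 6
  item 5: 3
  item 12: 6
  item 15: 6 − 3 = 3
  item 17: 6 − 6 = 0
Sum = 6 + 3 + 6 + 3 + 0 = 18
Mean = 18 / 5 = 3.60

3.60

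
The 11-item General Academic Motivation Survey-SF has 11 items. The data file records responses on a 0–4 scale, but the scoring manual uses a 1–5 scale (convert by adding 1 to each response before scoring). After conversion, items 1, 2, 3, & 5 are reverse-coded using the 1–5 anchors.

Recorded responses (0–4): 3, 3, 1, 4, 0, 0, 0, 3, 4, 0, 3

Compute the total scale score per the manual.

Convert to 1–5: 4, 4, 2, 5, 1, 1, 1, 4, 5, 1, 4
Reverse-coded (on a 1–5 scale, reversed = 6 − raw):
  item 1: 6 − 4 = 2
  item 2: 6 − 4 = 2
  item 3: 6 − 2 = 4
  item 5: 6 − 1 = 5
Scored: 2, 2, 4, 5, 5, 1, 1, 4, 5, 1, 4
Total = 34

34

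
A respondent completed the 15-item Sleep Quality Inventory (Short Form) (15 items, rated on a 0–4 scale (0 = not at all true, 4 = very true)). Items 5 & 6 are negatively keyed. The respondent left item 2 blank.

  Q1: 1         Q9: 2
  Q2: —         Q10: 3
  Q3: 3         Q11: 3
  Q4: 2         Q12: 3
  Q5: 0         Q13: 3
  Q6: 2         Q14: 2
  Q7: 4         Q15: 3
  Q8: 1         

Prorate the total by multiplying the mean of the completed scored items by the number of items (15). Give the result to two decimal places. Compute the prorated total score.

Reverse-coded (reversed = (0+4) − raw = 4 − raw):
  item 5: 4 − 0 = 4
  item 6: 4 − 2 = 2
Completed scored items (14 of 15): 1, 3, 2, 4, 2, 4, 1, 2, 3, 3, 3, 3, 2, 3; sum = 36.
Person mean = 36 / 14 ≈ 2.5714
Prorated total = (36 / 14) × 15 = 38.57 (to 2 dp)

38.57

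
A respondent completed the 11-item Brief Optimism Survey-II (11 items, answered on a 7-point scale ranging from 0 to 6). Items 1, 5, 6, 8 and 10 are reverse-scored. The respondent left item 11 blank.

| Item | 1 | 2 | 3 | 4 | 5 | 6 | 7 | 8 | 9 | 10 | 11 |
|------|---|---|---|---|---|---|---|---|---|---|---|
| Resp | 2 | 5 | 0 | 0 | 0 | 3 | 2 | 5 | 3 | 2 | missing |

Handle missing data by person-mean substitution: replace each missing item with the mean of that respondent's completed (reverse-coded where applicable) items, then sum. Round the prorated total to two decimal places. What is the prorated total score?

30.80

Reverse-coded (reversed = (0+6) − raw = 6 − raw):
  item 1: 6 − 2 = 4
  item 5: 6 − 0 = 6
  item 6: 6 − 3 = 3
  item 8: 6 − 5 = 1
  item 10: 6 − 2 = 4
Completed scored items (10 of 11): 4, 5, 0, 0, 6, 3, 2, 1, 3, 4; sum = 28.
Person mean = 28 / 10 ≈ 2.8000
Prorated total = (28 / 10) × 11 = 30.80 (to 2 dp)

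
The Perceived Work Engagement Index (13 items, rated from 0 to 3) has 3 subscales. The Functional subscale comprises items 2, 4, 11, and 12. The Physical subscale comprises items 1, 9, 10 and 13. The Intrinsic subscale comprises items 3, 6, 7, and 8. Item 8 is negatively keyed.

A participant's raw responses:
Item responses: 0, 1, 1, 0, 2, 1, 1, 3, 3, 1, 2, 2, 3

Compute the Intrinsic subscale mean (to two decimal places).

Intrinsic items: 3, 6, 7, 8.
Of these, item 8 is negatively keyed; on a 0–3 scale, reversed = 3 − raw.
  item 3: 1
  item 6: 1
  item 7: 1
  item 8: 3 − 3 = 0
Sum = 1 + 1 + 1 + 0 = 3
Mean = 3 / 4 = 0.75

0.75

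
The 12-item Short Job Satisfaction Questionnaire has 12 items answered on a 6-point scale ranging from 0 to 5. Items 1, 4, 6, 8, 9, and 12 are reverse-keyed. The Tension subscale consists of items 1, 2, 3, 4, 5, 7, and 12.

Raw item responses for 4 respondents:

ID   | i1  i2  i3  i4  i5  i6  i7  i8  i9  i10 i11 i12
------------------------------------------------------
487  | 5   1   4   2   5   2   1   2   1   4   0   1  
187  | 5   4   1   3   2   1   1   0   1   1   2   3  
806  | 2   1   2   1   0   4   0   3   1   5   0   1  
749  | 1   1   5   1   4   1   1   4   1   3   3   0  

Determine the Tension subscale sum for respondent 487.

18

Respondent 487 raw: 5, 1, 4, 2, 5, 2, 1, 2, 1, 4, 0, 1.
Tension items: 1, 2, 3, 4, 5, 7, 12.
Reverse-coded (on a 0–5 scale, reversed = 5 − raw):
  item 1: 5 − 5 = 0
  item 2: 1
  item 3: 4
  item 4: 5 − 2 = 3
  item 5: 5
  item 7: 1
  item 12: 5 − 1 = 4
Sum = 0 + 1 + 4 + 3 + 5 + 1 + 4 = 18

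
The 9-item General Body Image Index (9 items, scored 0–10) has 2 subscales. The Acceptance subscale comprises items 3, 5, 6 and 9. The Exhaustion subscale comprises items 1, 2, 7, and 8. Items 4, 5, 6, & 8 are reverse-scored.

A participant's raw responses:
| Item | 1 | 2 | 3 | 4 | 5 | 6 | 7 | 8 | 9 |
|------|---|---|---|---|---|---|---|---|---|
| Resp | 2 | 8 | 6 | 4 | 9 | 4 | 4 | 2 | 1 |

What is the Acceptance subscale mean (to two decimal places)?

3.50

Acceptance items: 3, 5, 6, 9.
Of these, items 5 and 6 are reverse-scored; reverse-coded value = 10 − response.
  item 3: 6
  item 5: 10 − 9 = 1
  item 6: 10 − 4 = 6
  item 9: 1
Sum = 6 + 1 + 6 + 1 = 14
Mean = 14 / 4 = 3.50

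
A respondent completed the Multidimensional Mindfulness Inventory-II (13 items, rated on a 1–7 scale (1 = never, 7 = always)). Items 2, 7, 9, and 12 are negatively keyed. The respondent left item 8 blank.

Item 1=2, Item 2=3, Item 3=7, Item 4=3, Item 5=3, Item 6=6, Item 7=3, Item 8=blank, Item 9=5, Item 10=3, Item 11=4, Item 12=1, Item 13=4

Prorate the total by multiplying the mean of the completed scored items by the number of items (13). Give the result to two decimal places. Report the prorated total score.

Reverse-coded (on a 1–7 scale, reversed = 8 − raw):
  item 2: 8 − 3 = 5
  item 7: 8 − 3 = 5
  item 9: 8 − 5 = 3
  item 12: 8 − 1 = 7
Completed scored items (12 of 13): 2, 5, 7, 3, 3, 6, 5, 3, 3, 4, 7, 4; sum = 52.
Person mean = 52 / 12 ≈ 4.3333
Prorated total = (52 / 12) × 13 = 56.33 (to 2 dp)

56.33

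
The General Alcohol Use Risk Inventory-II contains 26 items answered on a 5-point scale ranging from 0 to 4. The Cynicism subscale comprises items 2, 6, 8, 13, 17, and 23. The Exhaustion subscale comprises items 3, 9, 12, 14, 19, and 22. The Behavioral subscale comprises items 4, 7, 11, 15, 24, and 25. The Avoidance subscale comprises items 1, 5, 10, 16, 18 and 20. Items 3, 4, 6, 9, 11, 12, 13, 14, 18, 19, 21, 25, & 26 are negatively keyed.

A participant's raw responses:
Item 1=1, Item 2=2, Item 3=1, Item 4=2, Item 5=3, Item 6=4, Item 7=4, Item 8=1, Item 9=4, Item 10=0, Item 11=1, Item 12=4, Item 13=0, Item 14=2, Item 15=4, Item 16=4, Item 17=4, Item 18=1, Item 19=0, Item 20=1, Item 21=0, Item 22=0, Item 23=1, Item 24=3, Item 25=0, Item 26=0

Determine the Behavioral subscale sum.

20

Behavioral items: 4, 7, 11, 15, 24, 25.
Of these, items 4, 11, and 25 are negatively keyed; on a 0–4 scale, reversed = 4 − raw.
  item 4: 4 − 2 = 2
  item 7: 4
  item 11: 4 − 1 = 3
  item 15: 4
  item 24: 3
  item 25: 4 − 0 = 4
Sum = 2 + 4 + 3 + 4 + 3 + 4 = 20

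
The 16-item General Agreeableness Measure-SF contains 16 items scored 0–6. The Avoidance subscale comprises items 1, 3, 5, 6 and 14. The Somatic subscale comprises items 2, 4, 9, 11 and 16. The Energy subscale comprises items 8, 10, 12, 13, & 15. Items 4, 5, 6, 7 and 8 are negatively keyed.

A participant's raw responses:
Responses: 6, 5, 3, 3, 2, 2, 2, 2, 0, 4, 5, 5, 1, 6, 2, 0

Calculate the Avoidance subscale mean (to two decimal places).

Avoidance items: 1, 3, 5, 6, 14.
Of these, items 5 and 6 are negatively keyed; reversed = (0+6) − raw = 6 − raw.
  item 1: 6
  item 3: 3
  item 5: 6 − 2 = 4
  item 6: 6 − 2 = 4
  item 14: 6
Sum = 6 + 3 + 4 + 4 + 6 = 23
Mean = 23 / 5 = 4.60

4.60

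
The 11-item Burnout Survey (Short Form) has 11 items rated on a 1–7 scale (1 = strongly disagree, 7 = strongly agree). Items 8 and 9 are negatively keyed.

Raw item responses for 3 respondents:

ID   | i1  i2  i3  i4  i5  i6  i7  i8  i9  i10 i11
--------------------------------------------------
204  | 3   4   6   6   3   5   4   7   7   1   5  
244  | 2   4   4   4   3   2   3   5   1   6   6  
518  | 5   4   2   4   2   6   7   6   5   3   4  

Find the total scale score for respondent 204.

Respondent 204 raw: 3, 4, 6, 6, 3, 5, 4, 7, 7, 1, 5.
Reverse-coded (on a 1–7 scale, reversed = 8 − raw):
  item 1: 3
  item 2: 4
  item 3: 6
  item 4: 6
  item 5: 3
  item 6: 5
  item 7: 4
  item 8: 8 − 7 = 1
  item 9: 8 − 7 = 1
  item 10: 1
  item 11: 5
Sum = 3 + 4 + 6 + 6 + 3 + 5 + 4 + 1 + 1 + 1 + 5 = 39

39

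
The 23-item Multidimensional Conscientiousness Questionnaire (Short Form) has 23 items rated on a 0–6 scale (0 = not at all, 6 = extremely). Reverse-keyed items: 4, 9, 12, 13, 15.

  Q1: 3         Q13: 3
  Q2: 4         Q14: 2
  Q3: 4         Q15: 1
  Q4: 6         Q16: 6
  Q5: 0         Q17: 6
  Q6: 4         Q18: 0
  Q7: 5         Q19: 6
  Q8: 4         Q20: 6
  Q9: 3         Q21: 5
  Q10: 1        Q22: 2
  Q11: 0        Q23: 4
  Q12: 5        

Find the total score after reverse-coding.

74

Apply reverse scoring (on a 0–6 scale, reversed = 6 − raw):
  item 4: 6 − 6 = 0
  item 9: 6 − 3 = 3
  item 12: 6 − 5 = 1
  item 13: 6 − 3 = 3
  item 15: 6 − 1 = 5
After reverse-coding: 3, 4, 4, 0, 0, 4, 5, 4, 3, 1, 0, 1, 3, 2, 5, 6, 6, 0, 6, 6, 5, 2, 4
Total = 3 + 4 + 4 + 0 + 0 + 4 + 5 + 4 + 3 + 1 + 0 + 1 + 3 + 2 + 5 + 6 + 6 + 0 + 6 + 6 + 5 + 2 + 4 = 74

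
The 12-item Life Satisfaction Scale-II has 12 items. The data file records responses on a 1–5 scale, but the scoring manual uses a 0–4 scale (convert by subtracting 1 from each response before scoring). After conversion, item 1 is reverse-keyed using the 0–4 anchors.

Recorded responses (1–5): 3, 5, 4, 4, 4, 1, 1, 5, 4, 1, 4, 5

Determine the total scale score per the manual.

29

Convert to 0–4: 2, 4, 3, 3, 3, 0, 0, 4, 3, 0, 3, 4
Reverse-coded (reverse-coded value = 4 − response):
  item 1: 4 − 2 = 2
Scored: 2, 4, 3, 3, 3, 0, 0, 4, 3, 0, 3, 4
Total = 29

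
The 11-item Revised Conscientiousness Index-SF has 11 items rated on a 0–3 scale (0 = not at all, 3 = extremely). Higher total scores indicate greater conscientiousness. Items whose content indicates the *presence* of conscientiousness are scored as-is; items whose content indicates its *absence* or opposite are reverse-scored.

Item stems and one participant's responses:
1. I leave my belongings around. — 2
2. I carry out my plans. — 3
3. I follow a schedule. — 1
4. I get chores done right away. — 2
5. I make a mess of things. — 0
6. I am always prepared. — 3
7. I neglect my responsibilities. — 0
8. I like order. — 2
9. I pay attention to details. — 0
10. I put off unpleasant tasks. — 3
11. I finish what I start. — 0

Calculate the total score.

18

Items 1, 5, 7, 10 describe the absence/opposite of conscientiousness → reverse-score.
on a 0–3 scale, reversed = 3 − raw.
  item 1: 3 − 2 = 1
  item 2: 3
  item 3: 1
  item 4: 2
  item 5: 3 − 0 = 3
  item 6: 3
  item 7: 3 − 0 = 3
  item 8: 2
  item 9: 0
  item 10: 3 − 3 = 0
  item 11: 0
Total = 1 + 3 + 1 + 2 + 3 + 3 + 3 + 2 + 0 + 0 + 0 = 18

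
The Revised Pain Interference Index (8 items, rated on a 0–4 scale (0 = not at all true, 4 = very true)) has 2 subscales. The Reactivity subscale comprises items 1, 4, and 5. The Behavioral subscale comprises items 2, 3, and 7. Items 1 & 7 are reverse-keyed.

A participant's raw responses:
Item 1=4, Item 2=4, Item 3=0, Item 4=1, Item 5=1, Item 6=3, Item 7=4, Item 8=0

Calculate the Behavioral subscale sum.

Behavioral items: 2, 3, 7.
Of these, item 7 is reverse-keyed; reverse-coded value = 4 − response.
  item 2: 4
  item 3: 0
  item 7: 4 − 4 = 0
Sum = 4 + 0 + 0 = 4

4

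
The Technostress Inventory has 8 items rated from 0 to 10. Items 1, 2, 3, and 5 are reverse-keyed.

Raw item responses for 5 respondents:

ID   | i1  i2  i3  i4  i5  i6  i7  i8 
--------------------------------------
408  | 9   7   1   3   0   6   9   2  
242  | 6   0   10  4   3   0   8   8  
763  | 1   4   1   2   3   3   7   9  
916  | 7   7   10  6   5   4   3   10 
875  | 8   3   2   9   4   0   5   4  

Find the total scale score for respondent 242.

41

Respondent 242 raw: 6, 0, 10, 4, 3, 0, 8, 8.
Reverse-coded (reversed = (0+10) − raw = 10 − raw):
  item 1: 10 − 6 = 4
  item 2: 10 − 0 = 10
  item 3: 10 − 10 = 0
  item 4: 4
  item 5: 10 − 3 = 7
  item 6: 0
  item 7: 8
  item 8: 8
Sum = 4 + 10 + 0 + 4 + 7 + 0 + 8 + 8 = 41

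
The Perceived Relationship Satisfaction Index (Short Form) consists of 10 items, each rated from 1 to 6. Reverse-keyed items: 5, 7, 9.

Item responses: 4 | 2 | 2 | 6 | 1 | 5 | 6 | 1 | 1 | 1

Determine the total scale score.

34

Reverse-keyed items use 7 − raw:
  item 5: 7 − 1 = 6
  item 7: 7 − 6 = 1
  item 9: 7 − 1 = 6
Scored items: 4, 2, 2, 6, 6, 5, 1, 1, 6, 1
Total = 4 + 2 + 2 + 6 + 6 + 5 + 1 + 1 + 6 + 1 = 34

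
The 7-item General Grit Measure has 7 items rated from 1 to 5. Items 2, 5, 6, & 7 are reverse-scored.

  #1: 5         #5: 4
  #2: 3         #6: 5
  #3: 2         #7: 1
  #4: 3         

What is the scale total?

Apply reverse scoring (on a 1–5 scale, reversed = 6 − raw):
  item 2: 6 − 3 = 3
  item 5: 6 − 4 = 2
  item 6: 6 − 5 = 1
  item 7: 6 − 1 = 5
Scored responses: 5, 3, 2, 3, 2, 1, 5
Total = 5 + 3 + 2 + 3 + 2 + 1 + 5 = 21

21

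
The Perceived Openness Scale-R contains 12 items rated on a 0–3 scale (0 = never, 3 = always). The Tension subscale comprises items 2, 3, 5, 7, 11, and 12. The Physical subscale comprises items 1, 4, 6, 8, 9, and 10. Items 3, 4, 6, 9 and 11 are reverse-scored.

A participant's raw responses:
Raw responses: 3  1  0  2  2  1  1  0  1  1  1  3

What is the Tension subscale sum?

12

Tension items: 2, 3, 5, 7, 11, 12.
Of these, items 3 & 11 are reverse-scored; reverse-coded value = 3 − response.
  item 2: 1
  item 3: 3 − 0 = 3
  item 5: 2
  item 7: 1
  item 11: 3 − 1 = 2
  item 12: 3
Sum = 1 + 3 + 2 + 1 + 2 + 3 = 12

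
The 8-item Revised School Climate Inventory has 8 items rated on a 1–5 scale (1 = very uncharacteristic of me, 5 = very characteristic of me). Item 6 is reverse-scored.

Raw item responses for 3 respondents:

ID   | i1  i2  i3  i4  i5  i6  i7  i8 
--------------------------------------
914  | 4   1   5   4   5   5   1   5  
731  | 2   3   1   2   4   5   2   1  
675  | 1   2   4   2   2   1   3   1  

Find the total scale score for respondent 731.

Respondent 731 raw: 2, 3, 1, 2, 4, 5, 2, 1.
Reverse-coded (reversed = (1+5) − raw = 6 − raw):
  item 1: 2
  item 2: 3
  item 3: 1
  item 4: 2
  item 5: 4
  item 6: 6 − 5 = 1
  item 7: 2
  item 8: 1
Sum = 2 + 3 + 1 + 2 + 4 + 1 + 2 + 1 = 16

16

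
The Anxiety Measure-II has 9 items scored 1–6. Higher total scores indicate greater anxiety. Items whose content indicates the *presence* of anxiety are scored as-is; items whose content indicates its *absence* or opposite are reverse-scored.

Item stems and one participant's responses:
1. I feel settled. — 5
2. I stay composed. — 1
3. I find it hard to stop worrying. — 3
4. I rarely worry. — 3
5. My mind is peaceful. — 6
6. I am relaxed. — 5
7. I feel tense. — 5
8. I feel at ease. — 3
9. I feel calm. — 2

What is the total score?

Items 1, 2, 4, 5, 6, 8, 9 describe the absence/opposite of anxiety → reverse-score.
reverse-coded value = 7 − response.
  item 1: 7 − 5 = 2
  item 2: 7 − 1 = 6
  item 3: 3
  item 4: 7 − 3 = 4
  item 5: 7 − 6 = 1
  item 6: 7 − 5 = 2
  item 7: 5
  item 8: 7 − 3 = 4
  item 9: 7 − 2 = 5
Total = 2 + 6 + 3 + 4 + 1 + 2 + 5 + 4 + 5 = 32

32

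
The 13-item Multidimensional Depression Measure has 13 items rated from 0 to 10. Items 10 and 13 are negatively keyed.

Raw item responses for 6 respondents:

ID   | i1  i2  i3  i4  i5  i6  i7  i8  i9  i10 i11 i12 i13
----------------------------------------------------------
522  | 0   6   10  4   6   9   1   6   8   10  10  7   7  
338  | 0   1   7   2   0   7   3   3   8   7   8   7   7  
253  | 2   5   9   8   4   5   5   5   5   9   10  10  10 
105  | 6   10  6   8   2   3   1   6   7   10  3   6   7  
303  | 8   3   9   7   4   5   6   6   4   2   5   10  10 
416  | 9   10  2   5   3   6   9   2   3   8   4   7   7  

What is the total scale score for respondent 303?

75

Respondent 303 raw: 8, 3, 9, 7, 4, 5, 6, 6, 4, 2, 5, 10, 10.
Reverse-coded (reverse-coded value = 10 − response):
  item 1: 8
  item 2: 3
  item 3: 9
  item 4: 7
  item 5: 4
  item 6: 5
  item 7: 6
  item 8: 6
  item 9: 4
  item 10: 10 − 2 = 8
  item 11: 5
  item 12: 10
  item 13: 10 − 10 = 0
Sum = 8 + 3 + 9 + 7 + 4 + 5 + 6 + 6 + 4 + 8 + 5 + 10 + 0 = 75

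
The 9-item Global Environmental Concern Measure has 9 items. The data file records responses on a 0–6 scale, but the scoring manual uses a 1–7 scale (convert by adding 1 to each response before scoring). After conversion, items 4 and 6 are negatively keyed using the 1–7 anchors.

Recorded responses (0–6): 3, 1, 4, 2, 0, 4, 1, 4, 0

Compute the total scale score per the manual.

28

Convert to 1–7: 4, 2, 5, 3, 1, 5, 2, 5, 1
Reverse-coded (reverse-coded value = 8 − response):
  item 4: 8 − 3 = 5
  item 6: 8 − 5 = 3
Scored: 4, 2, 5, 5, 1, 3, 2, 5, 1
Total = 28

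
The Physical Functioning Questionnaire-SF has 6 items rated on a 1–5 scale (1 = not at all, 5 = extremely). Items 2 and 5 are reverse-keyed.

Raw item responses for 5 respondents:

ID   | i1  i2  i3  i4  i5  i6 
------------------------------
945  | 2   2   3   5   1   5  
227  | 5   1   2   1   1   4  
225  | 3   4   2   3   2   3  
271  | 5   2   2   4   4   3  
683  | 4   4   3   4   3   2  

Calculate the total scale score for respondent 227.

22

Respondent 227 raw: 5, 1, 2, 1, 1, 4.
Reverse-coded (reverse-coded value = 6 − response):
  item 1: 5
  item 2: 6 − 1 = 5
  item 3: 2
  item 4: 1
  item 5: 6 − 1 = 5
  item 6: 4
Sum = 5 + 5 + 2 + 1 + 5 + 4 = 22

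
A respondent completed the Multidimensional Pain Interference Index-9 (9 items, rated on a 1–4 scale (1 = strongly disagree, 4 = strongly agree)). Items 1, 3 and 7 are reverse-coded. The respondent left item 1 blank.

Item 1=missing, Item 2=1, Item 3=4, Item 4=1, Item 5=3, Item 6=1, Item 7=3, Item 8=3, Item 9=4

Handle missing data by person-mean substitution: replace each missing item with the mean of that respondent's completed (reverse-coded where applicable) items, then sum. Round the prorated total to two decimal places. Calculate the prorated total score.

Reverse-coded (reverse-coded value = 5 − response):
  item 3: 5 − 4 = 1
  item 7: 5 − 3 = 2
Completed scored items (8 of 9): 1, 1, 1, 3, 1, 2, 3, 4; sum = 16.
Person mean = 16 / 8 ≈ 2.0000
Prorated total = (16 / 8) × 9 = 18.00 (to 2 dp)

18.00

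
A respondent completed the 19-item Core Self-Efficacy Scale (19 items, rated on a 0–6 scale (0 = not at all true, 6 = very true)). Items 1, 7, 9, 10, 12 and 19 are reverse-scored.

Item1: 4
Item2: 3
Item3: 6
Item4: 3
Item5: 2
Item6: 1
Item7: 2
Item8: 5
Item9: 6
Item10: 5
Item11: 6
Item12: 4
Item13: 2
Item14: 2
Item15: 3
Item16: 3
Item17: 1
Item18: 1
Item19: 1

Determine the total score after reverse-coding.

52

Reverse-scored items use 6 − raw:
  item 1: 6 − 4 = 2
  item 7: 6 − 2 = 4
  item 9: 6 − 6 = 0
  item 10: 6 − 5 = 1
  item 12: 6 − 4 = 2
  item 19: 6 − 1 = 5
After reverse-coding: 2, 3, 6, 3, 2, 1, 4, 5, 0, 1, 6, 2, 2, 2, 3, 3, 1, 1, 5
Total = 2 + 3 + 6 + 3 + 2 + 1 + 4 + 5 + 0 + 1 + 6 + 2 + 2 + 2 + 3 + 3 + 1 + 1 + 5 = 52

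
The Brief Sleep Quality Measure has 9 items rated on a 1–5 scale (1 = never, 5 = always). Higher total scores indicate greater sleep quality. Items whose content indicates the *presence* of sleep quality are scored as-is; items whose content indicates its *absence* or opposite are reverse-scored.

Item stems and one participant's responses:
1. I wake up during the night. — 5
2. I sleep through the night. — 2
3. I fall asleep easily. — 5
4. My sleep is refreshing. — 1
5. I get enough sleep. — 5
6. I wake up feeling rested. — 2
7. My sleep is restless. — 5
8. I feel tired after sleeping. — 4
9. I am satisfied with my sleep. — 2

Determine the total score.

Items 1, 7, 8 describe the absence/opposite of sleep quality → reverse-score.
on a 1–5 scale, reversed = 6 − raw.
  item 1: 6 − 5 = 1
  item 2: 2
  item 3: 5
  item 4: 1
  item 5: 5
  item 6: 2
  item 7: 6 − 5 = 1
  item 8: 6 − 4 = 2
  item 9: 2
Total = 1 + 2 + 5 + 1 + 5 + 2 + 1 + 2 + 2 = 21

21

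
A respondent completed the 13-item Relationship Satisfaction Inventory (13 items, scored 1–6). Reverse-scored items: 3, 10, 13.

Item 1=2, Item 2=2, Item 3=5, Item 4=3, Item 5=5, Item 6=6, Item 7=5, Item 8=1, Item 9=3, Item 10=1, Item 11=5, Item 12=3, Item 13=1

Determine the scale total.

Raw sum = 42. Reverse-scored items: 3, 10, 13; their raw sum = 7.
Each reversal replaces raw with 7 − raw, changing the total by 7 − 2·raw per item.
Total = 42 + 3·7 − 2·7 = 42 + 21 − 14 = 49

49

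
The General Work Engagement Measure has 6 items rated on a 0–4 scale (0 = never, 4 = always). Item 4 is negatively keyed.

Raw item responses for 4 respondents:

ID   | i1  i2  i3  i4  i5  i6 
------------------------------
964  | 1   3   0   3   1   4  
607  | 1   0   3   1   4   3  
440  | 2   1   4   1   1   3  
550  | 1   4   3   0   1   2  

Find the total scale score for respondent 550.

Respondent 550 raw: 1, 4, 3, 0, 1, 2.
Reverse-coded (on a 0–4 scale, reversed = 4 − raw):
  item 1: 1
  item 2: 4
  item 3: 3
  item 4: 4 − 0 = 4
  item 5: 1
  item 6: 2
Sum = 1 + 4 + 3 + 4 + 1 + 2 = 15

15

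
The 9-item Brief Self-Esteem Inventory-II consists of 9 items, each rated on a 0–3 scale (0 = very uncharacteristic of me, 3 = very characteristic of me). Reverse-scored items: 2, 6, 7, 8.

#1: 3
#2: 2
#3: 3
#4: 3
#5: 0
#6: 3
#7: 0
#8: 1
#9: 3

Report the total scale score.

18

Apply reverse scoring (on a 0–3 scale, reversed = 3 − raw):
  item 2: 3 − 2 = 1
  item 6: 3 − 3 = 0
  item 7: 3 − 0 = 3
  item 8: 3 − 1 = 2
After reverse-coding: 3, 1, 3, 3, 0, 0, 3, 2, 3
Total = 3 + 1 + 3 + 3 + 0 + 0 + 3 + 2 + 3 = 18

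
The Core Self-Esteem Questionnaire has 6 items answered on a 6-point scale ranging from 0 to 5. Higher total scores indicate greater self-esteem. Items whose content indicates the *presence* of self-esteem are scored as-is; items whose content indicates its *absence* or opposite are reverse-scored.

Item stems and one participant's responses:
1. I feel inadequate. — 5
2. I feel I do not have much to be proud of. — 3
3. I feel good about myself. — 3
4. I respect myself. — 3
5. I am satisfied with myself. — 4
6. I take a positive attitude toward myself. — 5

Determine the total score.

Items 1, 2 describe the absence/opposite of self-esteem → reverse-score.
reverse-coded value = 5 − response.
  item 1: 5 − 5 = 0
  item 2: 5 − 3 = 2
  item 3: 3
  item 4: 3
  item 5: 4
  item 6: 5
Total = 0 + 2 + 3 + 3 + 4 + 5 = 17

17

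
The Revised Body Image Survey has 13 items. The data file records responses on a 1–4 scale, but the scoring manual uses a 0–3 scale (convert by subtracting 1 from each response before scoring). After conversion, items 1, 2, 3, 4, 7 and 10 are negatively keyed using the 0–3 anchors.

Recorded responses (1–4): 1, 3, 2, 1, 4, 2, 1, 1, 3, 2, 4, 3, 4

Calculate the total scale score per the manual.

28

Convert to 0–3: 0, 2, 1, 0, 3, 1, 0, 0, 2, 1, 3, 2, 3
Reverse-coded (reverse-coded value = 3 − response):
  item 1: 3 − 0 = 3
  item 2: 3 − 2 = 1
  item 3: 3 − 1 = 2
  item 4: 3 − 0 = 3
  item 7: 3 − 0 = 3
  item 10: 3 − 1 = 2
Scored: 3, 1, 2, 3, 3, 1, 3, 0, 2, 2, 3, 2, 3
Total = 28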